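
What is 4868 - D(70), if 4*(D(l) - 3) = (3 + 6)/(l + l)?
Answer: 2724391/560 ≈ 4865.0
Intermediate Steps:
D(l) = 3 + 9/(8*l) (D(l) = 3 + ((3 + 6)/(l + l))/4 = 3 + (9/(2*l))/4 = 3 + 9/(8*l))
4868 - D(70) = 4868 - (3 + (9/8)/70) = 4868 - (3 + (9/8)*(1/70)) = 4868 - (3 + 9/560) = 4868 - 1*1689/560 = 4868 - 1689/560 = 2724391/560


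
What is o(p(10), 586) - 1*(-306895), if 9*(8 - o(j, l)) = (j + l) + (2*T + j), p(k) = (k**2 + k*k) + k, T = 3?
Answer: 2761115/9 ≈ 3.0679e+5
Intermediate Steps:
p(k) = k + 2*k**2 (p(k) = (k**2 + k**2) + k = 2*k**2 + k = k + 2*k**2)
o(j, l) = 22/3 - 2*j/9 - l/9 (o(j, l) = 8 - ((j + l) + (2*3 + j))/9 = 8 - ((j + l) + (6 + j))/9 = 8 - (6 + l + 2*j)/9 = 8 + (-2/3 - 2*j/9 - l/9) = 22/3 - 2*j/9 - l/9)
o(p(10), 586) - 1*(-306895) = (22/3 - 20*(1 + 2*10)/9 - 1/9*586) - 1*(-306895) = (22/3 - 20*(1 + 20)/9 - 586/9) + 306895 = (22/3 - 20*21/9 - 586/9) + 306895 = (22/3 - 2/9*210 - 586/9) + 306895 = (22/3 - 140/3 - 586/9) + 306895 = -940/9 + 306895 = 2761115/9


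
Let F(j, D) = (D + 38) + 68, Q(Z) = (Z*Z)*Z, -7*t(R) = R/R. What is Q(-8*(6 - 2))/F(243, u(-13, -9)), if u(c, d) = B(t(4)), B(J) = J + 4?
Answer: -229376/769 ≈ -298.28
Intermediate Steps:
t(R) = -⅐ (t(R) = -R/(7*R) = -⅐*1 = -⅐)
B(J) = 4 + J
Q(Z) = Z³ (Q(Z) = Z²*Z = Z³)
u(c, d) = 27/7 (u(c, d) = 4 - ⅐ = 27/7)
F(j, D) = 106 + D (F(j, D) = (38 + D) + 68 = 106 + D)
Q(-8*(6 - 2))/F(243, u(-13, -9)) = (-8*(6 - 2))³/(106 + 27/7) = (-8*4)³/(769/7) = (-32)³*(7/769) = -32768*7/769 = -229376/769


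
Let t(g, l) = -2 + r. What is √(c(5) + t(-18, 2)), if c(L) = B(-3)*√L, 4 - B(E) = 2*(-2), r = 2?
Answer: 2*√2*5^(¼) ≈ 4.2295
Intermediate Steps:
B(E) = 8 (B(E) = 4 - 2*(-2) = 4 - 1*(-4) = 4 + 4 = 8)
t(g, l) = 0 (t(g, l) = -2 + 2 = 0)
c(L) = 8*√L
√(c(5) + t(-18, 2)) = √(8*√5 + 0) = √(8*√5) = 2*√2*5^(¼)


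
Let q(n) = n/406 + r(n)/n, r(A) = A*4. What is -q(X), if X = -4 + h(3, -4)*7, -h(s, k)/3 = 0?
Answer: -810/203 ≈ -3.9901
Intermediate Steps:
h(s, k) = 0 (h(s, k) = -3*0 = 0)
X = -4 (X = -4 + 0*7 = -4 + 0 = -4)
r(A) = 4*A
q(n) = 4 + n/406 (q(n) = n/406 + (4*n)/n = n*(1/406) + 4 = n/406 + 4 = 4 + n/406)
-q(X) = -(4 + (1/406)*(-4)) = -(4 - 2/203) = -1*810/203 = -810/203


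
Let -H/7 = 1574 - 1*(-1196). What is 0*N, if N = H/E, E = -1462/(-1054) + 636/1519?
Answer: 0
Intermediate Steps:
H = -19390 (H = -7*(1574 - 1*(-1196)) = -7*(1574 + 1196) = -7*2770 = -19390)
E = 2743/1519 (E = -1462*(-1/1054) + 636*(1/1519) = 43/31 + 636/1519 = 2743/1519 ≈ 1.8058)
N = -29453410/2743 (N = -19390/2743/1519 = -19390*1519/2743 = -29453410/2743 ≈ -10738.)
0*N = 0*(-29453410/2743) = 0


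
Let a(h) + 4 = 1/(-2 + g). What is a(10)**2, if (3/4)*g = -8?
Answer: 24025/1444 ≈ 16.638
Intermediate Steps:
g = -32/3 (g = (4/3)*(-8) = -32/3 ≈ -10.667)
a(h) = -155/38 (a(h) = -4 + 1/(-2 - 32/3) = -4 + 1/(-38/3) = -4 - 3/38 = -155/38)
a(10)**2 = (-155/38)**2 = 24025/1444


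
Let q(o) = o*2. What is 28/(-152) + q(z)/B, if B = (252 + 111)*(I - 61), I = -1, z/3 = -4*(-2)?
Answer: -26561/142538 ≈ -0.18634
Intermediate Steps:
z = 24 (z = 3*(-4*(-2)) = 3*8 = 24)
q(o) = 2*o
B = -22506 (B = (252 + 111)*(-1 - 61) = 363*(-62) = -22506)
28/(-152) + q(z)/B = 28/(-152) + (2*24)/(-22506) = 28*(-1/152) + 48*(-1/22506) = -7/38 - 8/3751 = -26561/142538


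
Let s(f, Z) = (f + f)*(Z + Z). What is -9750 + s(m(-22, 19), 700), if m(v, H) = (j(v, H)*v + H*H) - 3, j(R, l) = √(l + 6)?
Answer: 684650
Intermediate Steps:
j(R, l) = √(6 + l)
m(v, H) = -3 + H² + v*√(6 + H) (m(v, H) = (√(6 + H)*v + H*H) - 3 = (v*√(6 + H) + H²) - 3 = (H² + v*√(6 + H)) - 3 = -3 + H² + v*√(6 + H))
s(f, Z) = 4*Z*f (s(f, Z) = (2*f)*(2*Z) = 4*Z*f)
-9750 + s(m(-22, 19), 700) = -9750 + 4*700*(-3 + 19² - 22*√(6 + 19)) = -9750 + 4*700*(-3 + 361 - 22*√25) = -9750 + 4*700*(-3 + 361 - 22*5) = -9750 + 4*700*(-3 + 361 - 110) = -9750 + 4*700*248 = -9750 + 694400 = 684650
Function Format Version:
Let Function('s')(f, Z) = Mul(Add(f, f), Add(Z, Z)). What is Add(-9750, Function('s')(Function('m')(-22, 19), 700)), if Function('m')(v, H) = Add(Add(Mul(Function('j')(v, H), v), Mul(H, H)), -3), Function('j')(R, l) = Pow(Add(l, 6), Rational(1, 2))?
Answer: 684650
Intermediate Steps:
Function('j')(R, l) = Pow(Add(6, l), Rational(1, 2))
Function('m')(v, H) = Add(-3, Pow(H, 2), Mul(v, Pow(Add(6, H), Rational(1, 2)))) (Function('m')(v, H) = Add(Add(Mul(Pow(Add(6, H), Rational(1, 2)), v), Mul(H, H)), -3) = Add(Add(Mul(v, Pow(Add(6, H), Rational(1, 2))), Pow(H, 2)), -3) = Add(Add(Pow(H, 2), Mul(v, Pow(Add(6, H), Rational(1, 2)))), -3) = Add(-3, Pow(H, 2), Mul(v, Pow(Add(6, H), Rational(1, 2)))))
Function('s')(f, Z) = Mul(4, Z, f) (Function('s')(f, Z) = Mul(Mul(2, f), Mul(2, Z)) = Mul(4, Z, f))
Add(-9750, Function('s')(Function('m')(-22, 19), 700)) = Add(-9750, Mul(4, 700, Add(-3, Pow(19, 2), Mul(-22, Pow(Add(6, 19), Rational(1, 2)))))) = Add(-9750, Mul(4, 700, Add(-3, 361, Mul(-22, Pow(25, Rational(1, 2)))))) = Add(-9750, Mul(4, 700, Add(-3, 361, Mul(-22, 5)))) = Add(-9750, Mul(4, 700, Add(-3, 361, -110))) = Add(-9750, Mul(4, 700, 248)) = Add(-9750, 694400) = 684650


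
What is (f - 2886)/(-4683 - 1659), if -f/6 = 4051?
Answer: 4532/1057 ≈ 4.2876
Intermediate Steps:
f = -24306 (f = -6*4051 = -24306)
(f - 2886)/(-4683 - 1659) = (-24306 - 2886)/(-4683 - 1659) = -27192/(-6342) = -27192*(-1/6342) = 4532/1057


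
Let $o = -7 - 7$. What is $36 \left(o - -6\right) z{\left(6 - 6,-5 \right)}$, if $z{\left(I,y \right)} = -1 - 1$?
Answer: $576$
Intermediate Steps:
$o = -14$
$z{\left(I,y \right)} = -2$ ($z{\left(I,y \right)} = -1 - 1 = -2$)
$36 \left(o - -6\right) z{\left(6 - 6,-5 \right)} = 36 \left(-14 - -6\right) \left(-2\right) = 36 \left(-14 + 6\right) \left(-2\right) = 36 \left(-8\right) \left(-2\right) = \left(-288\right) \left(-2\right) = 576$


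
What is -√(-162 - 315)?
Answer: -3*I*√53 ≈ -21.84*I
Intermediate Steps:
-√(-162 - 315) = -√(-477) = -3*I*√53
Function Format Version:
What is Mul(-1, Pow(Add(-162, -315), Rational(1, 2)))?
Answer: Mul(-3, I, Pow(53, Rational(1, 2))) ≈ Mul(-21.840, I)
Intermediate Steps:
Mul(-1, Pow(Add(-162, -315), Rational(1, 2))) = Mul(-1, Pow(-477, Rational(1, 2))) = Mul(-1, Mul(3, I, Pow(53, Rational(1, 2)))) = Mul(-3, I, Pow(53, Rational(1, 2)))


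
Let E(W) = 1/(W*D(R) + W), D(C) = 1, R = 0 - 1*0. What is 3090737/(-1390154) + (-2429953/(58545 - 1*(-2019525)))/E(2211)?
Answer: -2490663007901859/481472887130 ≈ -5173.0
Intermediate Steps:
R = 0 (R = 0 + 0 = 0)
E(W) = 1/(2*W) (E(W) = 1/(W*1 + W) = 1/(W + W) = 1/(2*W))
3090737/(-1390154) + (-2429953/(58545 - 1*(-2019525)))/E(2211) = 3090737/(-1390154) + (-2429953/(58545 - 1*(-2019525)))/(((1/2)/2211)) = 3090737*(-1/1390154) + (-2429953/(58545 + 2019525))/(((1/2)*(1/2211))) = -3090737/1390154 + (-2429953/2078070)/(1/4422) = -3090737/1390154 - 2429953*1/2078070*4422 = -3090737/1390154 - 2429953/2078070*4422 = -3090737/1390154 - 1790875361/346345 = -2490663007901859/481472887130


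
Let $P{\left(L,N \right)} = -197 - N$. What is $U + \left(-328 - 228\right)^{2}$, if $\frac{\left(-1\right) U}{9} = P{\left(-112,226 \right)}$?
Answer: $312943$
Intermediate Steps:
$U = 3807$ ($U = - 9 \left(-197 - 226\right) = \left(-9\right) \left(-423\right) = 3807$)
$U + \left(-328 - 228\right)^{2} = 3807 + \left(-328 - 228\right)^{2} = 3807 + \left(-556\right)^{2} = 3807 + 309136 = 312943$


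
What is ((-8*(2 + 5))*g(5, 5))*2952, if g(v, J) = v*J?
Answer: -4132800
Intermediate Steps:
g(v, J) = J*v
((-8*(2 + 5))*g(5, 5))*2952 = ((-8*(2 + 5))*(5*5))*2952 = (-8*7*25)*2952 = -56*25*2952 = -1400*2952 = -4132800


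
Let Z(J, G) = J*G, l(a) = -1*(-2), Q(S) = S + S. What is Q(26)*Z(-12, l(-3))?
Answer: -1248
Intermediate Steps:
Q(S) = 2*S
l(a) = 2
Z(J, G) = G*J
Q(26)*Z(-12, l(-3)) = (2*26)*(2*(-12)) = 52*(-24) = -1248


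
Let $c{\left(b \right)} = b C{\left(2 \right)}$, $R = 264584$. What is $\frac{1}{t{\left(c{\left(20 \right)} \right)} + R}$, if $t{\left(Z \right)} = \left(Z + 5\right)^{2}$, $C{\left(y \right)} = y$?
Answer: $\frac{1}{266609} \approx 3.7508 \cdot 10^{-6}$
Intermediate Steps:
$c{\left(b \right)} = 2 b$ ($c{\left(b \right)} = b 2 = 2 b$)
$t{\left(Z \right)} = \left(5 + Z\right)^{2}$
$\frac{1}{t{\left(c{\left(20 \right)} \right)} + R} = \frac{1}{\left(5 + 2 \cdot 20\right)^{2} + 264584} = \frac{1}{\left(5 + 40\right)^{2} + 264584} = \frac{1}{45^{2} + 264584} = \frac{1}{2025 + 264584} = \frac{1}{266609}$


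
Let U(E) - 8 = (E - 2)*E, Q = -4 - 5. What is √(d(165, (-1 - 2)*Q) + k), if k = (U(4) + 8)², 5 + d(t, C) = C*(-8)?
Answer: √355 ≈ 18.841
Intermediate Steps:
Q = -9
U(E) = 8 + E*(-2 + E) (U(E) = 8 + (E - 2)*E = 8 + (-2 + E)*E = 8 + E*(-2 + E))
d(t, C) = -5 - 8*C (d(t, C) = -5 + C*(-8) = -5 - 8*C)
k = 576 (k = ((8 + 4² - 2*4) + 8)² = ((8 + 16 - 8) + 8)² = (16 + 8)² = 24² = 576)
√(d(165, (-1 - 2)*Q) + k) = √((-5 - 8*(-1 - 2)*(-9)) + 576) = √((-5 - (-24)*(-9)) + 576) = √((-5 - 8*27) + 576) = √((-5 - 216) + 576) = √(-221 + 576) = √355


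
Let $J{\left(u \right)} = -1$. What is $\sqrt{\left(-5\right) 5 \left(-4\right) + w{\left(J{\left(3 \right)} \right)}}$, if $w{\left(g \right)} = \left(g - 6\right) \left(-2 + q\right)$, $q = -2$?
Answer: $8 \sqrt{2} \approx 11.314$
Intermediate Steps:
$w{\left(g \right)} = 24 - 4 g$ ($w{\left(g \right)} = \left(g - 6\right) \left(-2 - 2\right) = \left(-6 + g\right) \left(-4\right) = 24 - 4 g$)
$\sqrt{\left(-5\right) 5 \left(-4\right) + w{\left(J{\left(3 \right)} \right)}} = \sqrt{\left(-5\right) 5 \left(-4\right) + \left(24 - -4\right)} = \sqrt{\left(-25\right) \left(-4\right) + \left(24 + 4\right)} = \sqrt{100 + 28} = \sqrt{128} = 8 \sqrt{2}$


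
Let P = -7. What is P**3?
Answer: -343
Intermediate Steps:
P**3 = (-7)**3 = -343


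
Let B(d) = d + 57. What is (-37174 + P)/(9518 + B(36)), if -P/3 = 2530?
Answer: -44764/9611 ≈ -4.6576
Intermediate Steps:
B(d) = 57 + d
P = -7590 (P = -3*2530 = -7590)
(-37174 + P)/(9518 + B(36)) = (-37174 - 7590)/(9518 + (57 + 36)) = -44764/(9518 + 93) = -44764/9611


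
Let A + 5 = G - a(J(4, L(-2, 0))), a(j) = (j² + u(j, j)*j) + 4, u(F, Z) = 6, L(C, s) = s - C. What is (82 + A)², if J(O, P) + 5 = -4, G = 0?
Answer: 2116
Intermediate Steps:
J(O, P) = -9 (J(O, P) = -5 - 4 = -9)
a(j) = 4 + j² + 6*j (a(j) = (j² + 6*j) + 4 = 4 + j² + 6*j)
A = -36 (A = -5 + (0 - (4 + (-9)² + 6*(-9))) = -5 + (0 - (4 + 81 - 54)) = -5 + (0 - 1*31) = -5 + (0 - 31) = -5 - 31 = -36)
(82 + A)² = (82 - 36)² = 46² = 2116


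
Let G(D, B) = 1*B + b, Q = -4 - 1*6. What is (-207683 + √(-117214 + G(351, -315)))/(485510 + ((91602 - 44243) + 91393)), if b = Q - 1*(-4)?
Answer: -207683/624262 + I*√117535/624262 ≈ -0.33269 + 0.00054918*I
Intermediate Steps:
Q = -10 (Q = -4 - 6 = -10)
b = -6 (b = -10 - 1*(-4) = -10 + 4 = -6)
G(D, B) = -6 + B (G(D, B) = 1*B - 6 = B - 6 = -6 + B)
(-207683 + √(-117214 + G(351, -315)))/(485510 + ((91602 - 44243) + 91393)) = (-207683 + √(-117214 + (-6 - 315)))/(485510 + ((91602 - 44243) + 91393)) = (-207683 + √(-117214 - 321))/(485510 + (47359 + 91393)) = (-207683 + √(-117535))/(485510 + 138752) = (-207683 + I*√117535)/624262 = (-207683 + I*√117535)*(1/624262) = -207683/624262 + I*√117535/624262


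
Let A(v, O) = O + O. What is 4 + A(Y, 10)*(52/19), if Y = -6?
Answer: 1116/19 ≈ 58.737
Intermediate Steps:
A(v, O) = 2*O
4 + A(Y, 10)*(52/19) = 4 + (2*10)*(52/19) = 4 + 20*(52*(1/19)) = 4 + 20*(52/19) = 4 + 1040/19 = 1116/19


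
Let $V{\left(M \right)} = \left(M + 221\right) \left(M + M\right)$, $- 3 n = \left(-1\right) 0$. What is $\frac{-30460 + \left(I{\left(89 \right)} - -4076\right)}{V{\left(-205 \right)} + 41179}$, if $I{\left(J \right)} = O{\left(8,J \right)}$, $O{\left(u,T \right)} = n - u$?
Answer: $- \frac{26392}{34619} \approx -0.76236$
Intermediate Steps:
$n = 0$ ($n = - \frac{\left(-1\right) 0}{3} = \left(- \frac{1}{3}\right) 0 = 0$)
$O{\left(u,T \right)} = - u$ ($O{\left(u,T \right)} = 0 - u = - u$)
$V{\left(M \right)} = 2 M \left(221 + M\right)$ ($V{\left(M \right)} = \left(221 + M\right) 2 M = 2 M \left(221 + M\right)$)
$I{\left(J \right)} = -8$ ($I{\left(J \right)} = \left(-1\right) 8 = -8$)
$\frac{-30460 + \left(I{\left(89 \right)} - -4076\right)}{V{\left(-205 \right)} + 41179} = \frac{-30460 - -4068}{2 \left(-205\right) \left(221 - 205\right) + 41179} = \frac{-30460 + \left(-8 + 4076\right)}{2 \left(-205\right) 16 + 41179} = \frac{-30460 + 4068}{-6560 + 41179} = - \frac{26392}{34619}$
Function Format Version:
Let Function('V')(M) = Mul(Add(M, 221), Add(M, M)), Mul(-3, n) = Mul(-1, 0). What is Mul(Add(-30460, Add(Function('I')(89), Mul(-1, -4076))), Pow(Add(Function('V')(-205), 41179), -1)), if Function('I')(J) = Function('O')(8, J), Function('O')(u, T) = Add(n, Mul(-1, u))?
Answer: Rational(-26392, 34619) ≈ -0.76236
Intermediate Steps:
n = 0 (n = Mul(Rational(-1, 3), Mul(-1, 0)) = Mul(Rational(-1, 3), 0) = 0)
Function('O')(u, T) = Mul(-1, u) (Function('O')(u, T) = Add(0, Mul(-1, u)) = Mul(-1, u))
Function('V')(M) = Mul(2, M, Add(221, M)) (Function('V')(M) = Mul(Add(221, M), Mul(2, M)) = Mul(2, M, Add(221, M)))
Function('I')(J) = -8 (Function('I')(J) = Mul(-1, 8) = -8)
Mul(Add(-30460, Add(Function('I')(89), Mul(-1, -4076))), Pow(Add(Function('V')(-205), 41179), -1)) = Mul(Add(-30460, Add(-8, Mul(-1, -4076))), Pow(Add(Mul(2, -205, Add(221, -205)), 41179), -1)) = Mul(Add(-30460, Add(-8, 4076)), Pow(Add(Mul(2, -205, 16), 41179), -1)) = Mul(Add(-30460, 4068), Pow(Add(-6560, 41179), -1)) = Mul(-26392, Pow(34619, -1)) = Mul(-26392, Rational(1, 34619)) = Rational(-26392, 34619)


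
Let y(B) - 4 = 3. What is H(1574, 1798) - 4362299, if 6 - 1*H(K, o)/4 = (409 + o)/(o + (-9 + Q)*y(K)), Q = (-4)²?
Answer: -8057130753/1847 ≈ -4.3623e+6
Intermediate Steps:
Q = 16
y(B) = 7 (y(B) = 4 + 3 = 7)
H(K, o) = 24 - 4*(409 + o)/(49 + o) (H(K, o) = 24 - 4*(409 + o)/(o + (-9 + 16)*7) = 24 - 4*(409 + o)/(o + 7*7) = 24 - 4*(409 + o)/(o + 49) = 24 - 4*(409 + o)/(49 + o))
H(1574, 1798) - 4362299 = 20*(-23 + 1798)/(49 + 1798) - 4362299 = 20*1775/1847 - 4362299 = 20*(1/1847)*1775 - 4362299 = 35500/1847 - 4362299 = -8057130753/1847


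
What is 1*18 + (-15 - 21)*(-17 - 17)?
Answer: 1242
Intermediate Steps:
1*18 + (-15 - 21)*(-17 - 17) = 18 - 36*(-34) = 18 + 1224 = 1242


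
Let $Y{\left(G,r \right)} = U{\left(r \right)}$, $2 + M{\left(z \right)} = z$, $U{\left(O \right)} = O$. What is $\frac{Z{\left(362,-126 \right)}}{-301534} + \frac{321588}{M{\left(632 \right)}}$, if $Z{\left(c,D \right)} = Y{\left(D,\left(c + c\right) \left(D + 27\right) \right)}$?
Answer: $\frac{2694857552}{5276845} \approx 510.69$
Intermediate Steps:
$M{\left(z \right)} = -2 + z$
$Y{\left(G,r \right)} = r$
$Z{\left(c,D \right)} = 2 c \left(27 + D\right)$ ($Z{\left(c,D \right)} = \left(c + c\right) \left(D + 27\right) = 2 c \left(27 + D\right)$)
$\frac{Z{\left(362,-126 \right)}}{-301534} + \frac{321588}{M{\left(632 \right)}} = \frac{2 \cdot 362 \left(27 - 126\right)}{-301534} + \frac{321588}{-2 + 632} = 2 \cdot 362 \left(-99\right) \left(- \frac{1}{301534}\right) + \frac{321588}{630} = \left(-71676\right) \left(- \frac{1}{301534}\right) + 321588 \cdot \frac{1}{630} = \frac{35838}{150767} + \frac{17866}{35} = \frac{2694857552}{5276845}$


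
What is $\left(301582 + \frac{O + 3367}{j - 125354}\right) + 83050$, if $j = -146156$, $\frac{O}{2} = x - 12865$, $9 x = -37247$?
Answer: $\frac{939883184641}{2443590} \approx 3.8463 \cdot 10^{5}$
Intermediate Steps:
$x = - \frac{37247}{9}$ ($x = \frac{1}{9} \left(-37247\right) = - \frac{37247}{9} \approx -4138.6$)
$O = - \frac{306064}{9}$ ($O = 2 \left(- \frac{37247}{9} - 12865\right) = 2 \left(- \frac{153032}{9}\right) = - \frac{306064}{9} \approx -34007.0$)
$\left(301582 + \frac{O + 3367}{j - 125354}\right) + 83050 = \left(301582 + \frac{- \frac{306064}{9} + 3367}{-146156 - 125354}\right) + 83050 = \left(301582 - \frac{275761}{9 \left(-271510\right)}\right) + 83050 = \left(301582 - - \frac{275761}{2443590}\right) + 83050 = \left(301582 + \frac{275761}{2443590}\right) + 83050 = \frac{736943035141}{2443590} + 83050 = \frac{939883184641}{2443590}$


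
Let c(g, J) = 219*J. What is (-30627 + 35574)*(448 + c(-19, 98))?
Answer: 108388770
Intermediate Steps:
(-30627 + 35574)*(448 + c(-19, 98)) = (-30627 + 35574)*(448 + 219*98) = 4947*(448 + 21462) = 4947*21910 = 108388770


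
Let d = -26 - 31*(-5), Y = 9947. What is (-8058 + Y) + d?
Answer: 2018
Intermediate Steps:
d = 129 (d = -26 + 155 = 129)
(-8058 + Y) + d = (-8058 + 9947) + 129 = 1889 + 129 = 2018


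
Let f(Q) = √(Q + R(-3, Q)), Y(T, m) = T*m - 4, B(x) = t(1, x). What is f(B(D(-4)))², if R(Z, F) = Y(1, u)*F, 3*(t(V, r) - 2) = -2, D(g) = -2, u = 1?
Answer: -8/3 ≈ -2.6667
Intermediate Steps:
t(V, r) = 4/3 (t(V, r) = 2 + (⅓)*(-2) = 2 - ⅔ = 4/3)
B(x) = 4/3
Y(T, m) = -4 + T*m
R(Z, F) = -3*F (R(Z, F) = (-4 + 1*1)*F = (-4 + 1)*F = -3*F)
f(Q) = √2*√(-Q) (f(Q) = √(Q - 3*Q) = √(-2*Q) = √2*√(-Q))
f(B(D(-4)))² = (√2*√(-1*4/3))² = (√2*√(-4/3))² = (√2*(2*I*√3/3))² = (2*I*√6/3)² = -8/3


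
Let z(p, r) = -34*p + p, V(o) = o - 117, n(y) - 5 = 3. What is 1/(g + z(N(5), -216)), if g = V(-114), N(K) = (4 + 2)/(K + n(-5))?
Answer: -13/3201 ≈ -0.0040612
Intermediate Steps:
n(y) = 8 (n(y) = 5 + 3 = 8)
V(o) = -117 + o
N(K) = 6/(8 + K) (N(K) = (4 + 2)/(K + 8) = 6/(8 + K))
z(p, r) = -33*p
g = -231 (g = -117 - 114 = -231)
1/(g + z(N(5), -216)) = 1/(-231 - 198/(8 + 5)) = 1/(-231 - 198/13) = 1/(-3201/13) = -13/3201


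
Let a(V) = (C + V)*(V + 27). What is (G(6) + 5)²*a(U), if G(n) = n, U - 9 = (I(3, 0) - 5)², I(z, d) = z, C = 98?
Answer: 537240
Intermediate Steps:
U = 13 (U = 9 + (3 - 5)² = 9 + (-2)² = 9 + 4 = 13)
a(V) = (27 + V)*(98 + V) (a(V) = (98 + V)*(V + 27) = (98 + V)*(27 + V) = (27 + V)*(98 + V))
(G(6) + 5)²*a(U) = (6 + 5)²*(2646 + 13² + 125*13) = 11²*(2646 + 169 + 1625) = 121*4440 = 537240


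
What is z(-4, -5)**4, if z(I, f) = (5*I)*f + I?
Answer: 84934656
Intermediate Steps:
z(I, f) = I + 5*I*f (z(I, f) = 5*I*f + I = I + 5*I*f)
z(-4, -5)**4 = (-4*(1 + 5*(-5)))**4 = (-4*(1 - 25))**4 = (-4*(-24))**4 = 96**4 = 84934656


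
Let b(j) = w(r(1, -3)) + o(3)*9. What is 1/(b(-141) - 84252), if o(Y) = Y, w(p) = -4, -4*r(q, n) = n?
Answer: -1/84229 ≈ -1.1872e-5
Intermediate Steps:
r(q, n) = -n/4
b(j) = 23 (b(j) = -4 + 3*9 = -4 + 27 = 23)
1/(b(-141) - 84252) = 1/(23 - 84252) = 1/(-84229) = -1/84229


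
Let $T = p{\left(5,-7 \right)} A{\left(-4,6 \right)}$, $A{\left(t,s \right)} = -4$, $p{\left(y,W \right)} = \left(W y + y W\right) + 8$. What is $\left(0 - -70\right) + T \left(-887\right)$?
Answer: $-219906$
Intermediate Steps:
$p{\left(y,W \right)} = 8 + 2 W y$ ($p{\left(y,W \right)} = \left(W y + W y\right) + 8 = 2 W y + 8 = 8 + 2 W y$)
$T = 248$ ($T = \left(8 + 2 \left(-7\right) 5\right) \left(-4\right) = \left(8 - 70\right) \left(-4\right) = \left(-62\right) \left(-4\right) = 248$)
$\left(0 - -70\right) + T \left(-887\right) = \left(0 - -70\right) + 248 \left(-887\right) = \left(0 + 70\right) - 219976 = 70 - 219976 = -219906$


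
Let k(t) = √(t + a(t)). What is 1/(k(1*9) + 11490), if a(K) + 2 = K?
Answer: 1/11494 ≈ 8.7002e-5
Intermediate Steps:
a(K) = -2 + K
k(t) = √(-2 + 2*t) (k(t) = √(t + (-2 + t)) = √(-2 + 2*t))
1/(k(1*9) + 11490) = 1/(√(-2 + 2*(1*9)) + 11490) = 1/(√(-2 + 2*9) + 11490) = 1/(√(-2 + 18) + 11490) = 1/(√16 + 11490) = 1/(4 + 11490) = 1/11494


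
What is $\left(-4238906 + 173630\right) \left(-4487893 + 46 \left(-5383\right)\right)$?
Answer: $19251159216036$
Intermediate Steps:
$\left(-4238906 + 173630\right) \left(-4487893 + 46 \left(-5383\right)\right) = - 4065276 \left(-4487893 - 247618\right) = \left(-4065276\right) \left(-4735511\right) = 19251159216036$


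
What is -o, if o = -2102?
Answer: 2102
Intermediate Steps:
-o = -1*(-2102) = 2102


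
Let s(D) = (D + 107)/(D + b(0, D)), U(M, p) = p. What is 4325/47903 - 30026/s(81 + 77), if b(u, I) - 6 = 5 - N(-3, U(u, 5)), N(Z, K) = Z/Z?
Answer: -241639214179/12694295 ≈ -19035.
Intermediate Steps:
N(Z, K) = 1
b(u, I) = 10 (b(u, I) = 6 + (5 - 1*1) = 6 + (5 - 1) = 6 + 4 = 10)
s(D) = (107 + D)/(10 + D) (s(D) = (D + 107)/(D + 10) = (107 + D)/(10 + D))
4325/47903 - 30026/s(81 + 77) = 4325/47903 - 30026*(10 + (81 + 77))/(107 + (81 + 77)) = 4325*(1/47903) - 30026*(10 + 158)/(107 + 158) = 4325/47903 - 30026/(265/168) = 4325/47903 - 30026/((1/168)*265) = 4325/47903 - 30026/265/168 = 4325/47903 - 30026*168/265 = 4325/47903 - 5044368/265 = -241639214179/12694295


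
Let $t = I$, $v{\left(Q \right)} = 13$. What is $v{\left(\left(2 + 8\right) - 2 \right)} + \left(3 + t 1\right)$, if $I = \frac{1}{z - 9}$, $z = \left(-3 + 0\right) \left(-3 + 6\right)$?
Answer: $\frac{287}{18} \approx 15.944$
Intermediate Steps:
$z = -9$ ($z = \left(-3\right) 3 = -9$)
$I = - \frac{1}{18}$ ($I = \frac{1}{-9 - 9} = \frac{1}{-18} = - \frac{1}{18} \approx -0.055556$)
$t = - \frac{1}{18} \approx -0.055556$
$v{\left(\left(2 + 8\right) - 2 \right)} + \left(3 + t 1\right) = 13 + \left(3 - \frac{1}{18}\right) = 13 + \frac{53}{18} = \frac{287}{18}$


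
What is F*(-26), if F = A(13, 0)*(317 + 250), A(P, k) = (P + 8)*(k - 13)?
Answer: 4024566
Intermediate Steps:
A(P, k) = (-13 + k)*(8 + P) (A(P, k) = (8 + P)*(-13 + k) = (-13 + k)*(8 + P))
F = -154791 (F = (-104 - 13*13 + 8*0 + 13*0)*(317 + 250) = (-104 - 169 + 0 + 0)*567 = -273*567 = -154791)
F*(-26) = -154791*(-26) = 4024566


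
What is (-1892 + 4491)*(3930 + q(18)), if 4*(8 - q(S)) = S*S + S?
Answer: 20025295/2 ≈ 1.0013e+7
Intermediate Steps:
q(S) = 8 - S/4 - S²/4 (q(S) = 8 - (S*S + S)/4 = 8 - (S² + S)/4 = 8 - (S + S²)/4 = 8 + (-S/4 - S²/4) = 8 - S/4 - S²/4)
(-1892 + 4491)*(3930 + q(18)) = (-1892 + 4491)*(3930 + (8 - ¼*18 - ¼*18²)) = 2599*(3930 + (8 - 9/2 - ¼*324)) = 2599*(3930 + (8 - 9/2 - 81)) = 2599*(3930 - 155/2) = 2599*(7705/2) = 20025295/2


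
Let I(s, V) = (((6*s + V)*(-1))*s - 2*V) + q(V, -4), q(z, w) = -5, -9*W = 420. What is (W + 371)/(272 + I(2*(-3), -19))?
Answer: -973/75 ≈ -12.973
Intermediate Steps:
W = -140/3 (W = -⅑*420 = -140/3 ≈ -46.667)
I(s, V) = -5 - 2*V + s*(-V - 6*s) (I(s, V) = (((6*s + V)*(-1))*s - 2*V) - 5 = (((V + 6*s)*(-1))*s - 2*V) - 5 = ((-V - 6*s)*s - 2*V) - 5 = (s*(-V - 6*s) - 2*V) - 5 = (-2*V + s*(-V - 6*s)) - 5 = -5 - 2*V + s*(-V - 6*s))
(W + 371)/(272 + I(2*(-3), -19)) = (-140/3 + 371)/(272 + (-5 - 6*(2*(-3))² - 2*(-19) - 1*(-19)*2*(-3))) = 973/(3*(272 + (-5 - 6*(-6)² + 38 - 1*(-19)*(-6)))) = 973/(3*(272 + (-5 - 6*36 + 38 - 114))) = 973/(3*(272 + (-5 - 216 + 38 - 114))) = 973/(3*(272 - 297)) = (973/3)/(-25) = (973/3)*(-1/25) = -973/75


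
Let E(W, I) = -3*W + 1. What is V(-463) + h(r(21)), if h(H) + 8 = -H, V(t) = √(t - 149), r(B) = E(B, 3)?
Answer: 54 + 6*I*√17 ≈ 54.0 + 24.739*I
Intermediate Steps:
E(W, I) = 1 - 3*W
r(B) = 1 - 3*B
V(t) = √(-149 + t)
h(H) = -8 - H
V(-463) + h(r(21)) = √(-149 - 463) + (-8 - (1 - 3*21)) = √(-612) + (-8 - (1 - 63)) = 6*I*√17 + (-8 - 1*(-62)) = 6*I*√17 + (-8 + 62) = 6*I*√17 + 54 = 54 + 6*I*√17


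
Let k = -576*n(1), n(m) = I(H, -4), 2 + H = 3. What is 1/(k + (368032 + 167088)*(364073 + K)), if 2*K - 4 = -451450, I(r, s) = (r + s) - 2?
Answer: 1/74033854880 ≈ 1.3507e-11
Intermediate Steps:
H = 1 (H = -2 + 3 = 1)
I(r, s) = -2 + r + s
K = -225723 (K = 2 + (½)*(-451450) = 2 - 225725 = -225723)
n(m) = -5 (n(m) = -2 + 1 - 4 = -5)
k = 2880 (k = -576*(-5) = 2880)
1/(k + (368032 + 167088)*(364073 + K)) = 1/(2880 + (368032 + 167088)*(364073 - 225723)) = 1/(2880 + 535120*138350) = 1/(2880 + 74033852000) = 1/74033854880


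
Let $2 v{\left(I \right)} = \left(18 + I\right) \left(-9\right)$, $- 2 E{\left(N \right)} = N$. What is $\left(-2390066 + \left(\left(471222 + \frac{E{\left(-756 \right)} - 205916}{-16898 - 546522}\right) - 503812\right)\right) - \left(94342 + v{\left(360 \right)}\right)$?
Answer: $- \frac{708584215101}{281710} \approx -2.5153 \cdot 10^{6}$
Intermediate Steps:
$E{\left(N \right)} = - \frac{N}{2}$
$v{\left(I \right)} = -81 - \frac{9 I}{2}$ ($v{\left(I \right)} = \frac{\left(18 + I\right) \left(-9\right)}{2} = \frac{-162 - 9 I}{2} = -81 - \frac{9 I}{2}$)
$\left(-2390066 + \left(\left(471222 + \frac{E{\left(-756 \right)} - 205916}{-16898 - 546522}\right) - 503812\right)\right) - \left(94342 + v{\left(360 \right)}\right) = \left(-2390066 - \left(32590 - \frac{\left(- \frac{1}{2}\right) \left(-756\right) - 205916}{-16898 - 546522}\right)\right) - \left(94261 - 1620\right) = \left(-2390066 - \left(32590 - \frac{378 - 205916}{-563420}\right)\right) - 92641 = \left(-2390066 + \left(\left(471222 - - \frac{102769}{281710}\right) - 503812\right)\right) - 92641 = \left(-2390066 + \left(\left(471222 + \frac{102769}{281710}\right) - 503812\right)\right) + \left(-94342 + 1701\right) = \left(-2390066 + \left(\frac{132748052389}{281710} - 503812\right)\right) - 92641 = \left(-2390066 - \frac{9180826131}{281710}\right) - 92641 = - \frac{682486318991}{281710} - 92641 = - \frac{708584215101}{281710}$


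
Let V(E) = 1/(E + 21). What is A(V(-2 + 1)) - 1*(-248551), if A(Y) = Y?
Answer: 4971021/20 ≈ 2.4855e+5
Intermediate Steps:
V(E) = 1/(21 + E)
A(V(-2 + 1)) - 1*(-248551) = 1/(21 + (-2 + 1)) - 1*(-248551) = 1/(21 - 1) + 248551 = 1/20 + 248551 = 4971021/20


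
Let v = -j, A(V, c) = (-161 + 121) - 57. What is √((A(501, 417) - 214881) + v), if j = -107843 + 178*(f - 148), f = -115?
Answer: I*√60321 ≈ 245.6*I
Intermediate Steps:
A(V, c) = -97 (A(V, c) = -40 - 57 = -97)
j = -154657 (j = -107843 + 178*(-115 - 148) = -107843 + 178*(-263) = -107843 - 46814 = -154657)
v = 154657 (v = -1*(-154657) = 154657)
√((A(501, 417) - 214881) + v) = √((-97 - 214881) + 154657) = √(-214978 + 154657) = √(-60321) = I*√60321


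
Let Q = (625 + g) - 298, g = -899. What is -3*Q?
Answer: 1716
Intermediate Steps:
Q = -572 (Q = (625 - 899) - 298 = -274 - 298 = -572)
-3*Q = -3*(-572) = 1716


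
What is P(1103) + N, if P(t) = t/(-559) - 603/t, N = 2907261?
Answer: 1792548711911/616577 ≈ 2.9073e+6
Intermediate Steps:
P(t) = -603/t - t/559 (P(t) = t*(-1/559) - 603/t = -t/559 - 603/t = -603/t - t/559)
P(1103) + N = (-603/1103 - 1/559*1103) + 2907261 = (-603*1/1103 - 1103/559) + 2907261 = (-603/1103 - 1103/559) + 2907261 = -1553686/616577 + 2907261 = 1792548711911/616577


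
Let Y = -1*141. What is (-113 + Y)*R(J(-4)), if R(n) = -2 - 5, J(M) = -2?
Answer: 1778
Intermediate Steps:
R(n) = -7
Y = -141
(-113 + Y)*R(J(-4)) = (-113 - 141)*(-7) = -254*(-7) = 1778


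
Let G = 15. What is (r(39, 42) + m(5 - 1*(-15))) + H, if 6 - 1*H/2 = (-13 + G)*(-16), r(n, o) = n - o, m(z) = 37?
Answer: 110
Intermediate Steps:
H = 76 (H = 12 - 2*(-13 + 15)*(-16) = 12 - 4*(-16) = 12 - 2*(-32) = 12 + 64 = 76)
(r(39, 42) + m(5 - 1*(-15))) + H = ((39 - 1*42) + 37) + 76 = ((39 - 42) + 37) + 76 = (-3 + 37) + 76 = 34 + 76 = 110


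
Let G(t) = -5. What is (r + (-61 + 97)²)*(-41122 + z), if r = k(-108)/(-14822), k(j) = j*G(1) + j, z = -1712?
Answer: -411396582960/7411 ≈ -5.5512e+7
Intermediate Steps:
k(j) = -4*j (k(j) = j*(-5) + j = -5*j + j = -4*j)
r = -216/7411 (r = -4*(-108)/(-14822) = 432*(-1/14822) = -216/7411 ≈ -0.029146)
(r + (-61 + 97)²)*(-41122 + z) = (-216/7411 + (-61 + 97)²)*(-41122 - 1712) = (-216/7411 + 36²)*(-42834) = (-216/7411 + 1296)*(-42834) = (9604440/7411)*(-42834) = -411396582960/7411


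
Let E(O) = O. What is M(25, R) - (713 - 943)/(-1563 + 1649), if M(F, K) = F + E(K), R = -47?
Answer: -831/43 ≈ -19.326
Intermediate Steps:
M(F, K) = F + K
M(25, R) - (713 - 943)/(-1563 + 1649) = (25 - 47) - (713 - 943)/(-1563 + 1649) = -22 - (-230)/86 = -22 - 1*(-115/43) = -22 + 115/43 = -831/43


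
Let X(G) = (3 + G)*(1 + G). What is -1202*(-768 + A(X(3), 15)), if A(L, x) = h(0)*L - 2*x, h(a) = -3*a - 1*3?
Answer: 1045740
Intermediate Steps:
h(a) = -3 - 3*a (h(a) = -3*a - 3 = -3 - 3*a)
X(G) = (1 + G)*(3 + G)
A(L, x) = -3*L - 2*x (A(L, x) = (-3 - 3*0)*L - 2*x = (-3 + 0)*L - 2*x = -3*L - 2*x)
-1202*(-768 + A(X(3), 15)) = -1202*(-768 + (-3*(3 + 3² + 4*3) - 2*15)) = -1202*(-768 + (-3*(3 + 9 + 12) - 30)) = -1202*(-768 + (-3*24 - 30)) = -1202*(-768 + (-72 - 30)) = -1202*(-768 - 102) = -1202*(-870) = 1045740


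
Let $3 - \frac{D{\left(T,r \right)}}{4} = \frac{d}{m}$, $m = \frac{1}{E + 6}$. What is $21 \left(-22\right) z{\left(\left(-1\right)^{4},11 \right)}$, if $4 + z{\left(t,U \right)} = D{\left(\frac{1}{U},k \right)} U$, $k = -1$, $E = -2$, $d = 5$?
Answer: $347424$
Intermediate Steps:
$m = \frac{1}{4}$ ($m = \frac{1}{-2 + 6} = \frac{1}{4} \approx 0.25$)
$D{\left(T,r \right)} = -68$ ($D{\left(T,r \right)} = 12 - 4 \cdot 5 \frac{1}{\frac{1}{4}} = 12 - 4 \cdot 5 \cdot 4 = 12 - 80 = -68$)
$z{\left(t,U \right)} = -4 - 68 U$
$21 \left(-22\right) z{\left(\left(-1\right)^{4},11 \right)} = 21 \left(-22\right) \left(-4 - 748\right) = - 462 \left(-4 - 748\right) = \left(-462\right) \left(-752\right) = 347424$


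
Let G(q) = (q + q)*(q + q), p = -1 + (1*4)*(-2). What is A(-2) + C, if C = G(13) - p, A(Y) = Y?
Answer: 683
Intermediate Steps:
p = -9 (p = -1 + 4*(-2) = -1 - 8 = -9)
G(q) = 4*q**2 (G(q) = (2*q)*(2*q) = 4*q**2)
C = 685 (C = 4*13**2 - 1*(-9) = 4*169 + 9 = 676 + 9 = 685)
A(-2) + C = -2 + 685 = 683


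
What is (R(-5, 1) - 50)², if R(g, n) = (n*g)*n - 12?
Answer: 4489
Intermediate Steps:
R(g, n) = -12 + g*n² (R(g, n) = (g*n)*n - 12 = g*n² - 12 = -12 + g*n²)
(R(-5, 1) - 50)² = ((-12 - 5*1²) - 50)² = ((-12 - 5*1) - 50)² = ((-12 - 5) - 50)² = (-17 - 50)² = (-67)² = 4489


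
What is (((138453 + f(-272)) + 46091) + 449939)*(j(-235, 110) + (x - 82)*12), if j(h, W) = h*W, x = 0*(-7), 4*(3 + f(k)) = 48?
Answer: -17025958328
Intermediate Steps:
f(k) = 9 (f(k) = -3 + (¼)*48 = -3 + 12 = 9)
x = 0
j(h, W) = W*h
(((138453 + f(-272)) + 46091) + 449939)*(j(-235, 110) + (x - 82)*12) = (((138453 + 9) + 46091) + 449939)*(110*(-235) + (0 - 82)*12) = ((138462 + 46091) + 449939)*(-25850 - 82*12) = (184553 + 449939)*(-25850 - 984) = 634492*(-26834) = -17025958328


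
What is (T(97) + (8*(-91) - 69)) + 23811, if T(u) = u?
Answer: 23111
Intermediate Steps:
(T(97) + (8*(-91) - 69)) + 23811 = (97 + (8*(-91) - 69)) + 23811 = (97 + (-728 - 69)) + 23811 = (97 - 797) + 23811 = -700 + 23811 = 23111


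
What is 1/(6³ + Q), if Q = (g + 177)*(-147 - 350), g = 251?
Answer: -1/212500 ≈ -4.7059e-6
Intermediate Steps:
Q = -212716 (Q = (251 + 177)*(-147 - 350) = 428*(-497) = -212716)
1/(6³ + Q) = 1/(6³ - 212716) = 1/(216 - 212716) = 1/(-212500) = -1/212500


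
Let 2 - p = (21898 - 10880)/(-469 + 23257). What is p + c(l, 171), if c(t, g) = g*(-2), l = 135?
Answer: -3879469/11394 ≈ -340.48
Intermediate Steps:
p = 17279/11394 (p = 2 - (21898 - 10880)/(-469 + 23257) = 2 - 11018/22788 = 2 - 1*5509/11394 = 2 - 5509/11394 = 17279/11394 ≈ 1.5165)
c(t, g) = -2*g
p + c(l, 171) = 17279/11394 - 2*171 = 17279/11394 - 342 = -3879469/11394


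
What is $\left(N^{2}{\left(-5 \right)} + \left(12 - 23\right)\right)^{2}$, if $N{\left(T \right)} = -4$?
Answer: $25$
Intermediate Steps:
$\left(N^{2}{\left(-5 \right)} + \left(12 - 23\right)\right)^{2} = \left(\left(-4\right)^{2} + \left(12 - 23\right)\right)^{2} = \left(16 + \left(12 - 23\right)\right)^{2} = \left(16 - 11\right)^{2} = 5^{2} = 25$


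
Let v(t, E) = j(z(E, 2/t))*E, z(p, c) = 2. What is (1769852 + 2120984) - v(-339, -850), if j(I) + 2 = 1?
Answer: 3889986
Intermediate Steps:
j(I) = -1 (j(I) = -2 + 1 = -1)
v(t, E) = -E
(1769852 + 2120984) - v(-339, -850) = (1769852 + 2120984) - (-1)*(-850) = 3890836 - 1*850 = 3890836 - 850 = 3889986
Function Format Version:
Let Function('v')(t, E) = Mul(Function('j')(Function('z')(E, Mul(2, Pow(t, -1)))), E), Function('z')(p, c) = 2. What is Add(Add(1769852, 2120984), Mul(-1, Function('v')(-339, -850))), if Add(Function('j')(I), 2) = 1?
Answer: 3889986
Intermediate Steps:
Function('j')(I) = -1 (Function('j')(I) = Add(-2, 1) = -1)
Function('v')(t, E) = Mul(-1, E)
Add(Add(1769852, 2120984), Mul(-1, Function('v')(-339, -850))) = Add(Add(1769852, 2120984), Mul(-1, Mul(-1, -850))) = Add(3890836, Mul(-1, 850)) = Add(3890836, -850) = 3889986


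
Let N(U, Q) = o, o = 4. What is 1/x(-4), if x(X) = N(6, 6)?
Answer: 1/4 ≈ 0.25000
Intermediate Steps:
N(U, Q) = 4
x(X) = 4
1/x(-4) = 1/4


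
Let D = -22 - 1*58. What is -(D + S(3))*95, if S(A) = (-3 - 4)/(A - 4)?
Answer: 6935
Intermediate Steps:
S(A) = -7/(-4 + A)
D = -80 (D = -22 - 58 = -80)
-(D + S(3))*95 = -(-80 - 7/(-4 + 3))*95 = -(-80 - 7/(-1))*95 = -(-80 - 7*(-1))*95 = -(-80 + 7)*95 = -(-73)*95 = -1*(-6935) = 6935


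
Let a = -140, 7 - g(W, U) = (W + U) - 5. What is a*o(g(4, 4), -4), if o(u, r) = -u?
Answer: 560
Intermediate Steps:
g(W, U) = 12 - U - W (g(W, U) = 7 - ((W + U) - 5) = 7 - ((U + W) - 5) = 7 - (-5 + U + W) = 7 + (5 - U - W) = 12 - U - W)
a*o(g(4, 4), -4) = -(-140)*(12 - 1*4 - 1*4) = -(-140)*(12 - 4 - 4) = -(-140)*4 = -140*(-4) = 560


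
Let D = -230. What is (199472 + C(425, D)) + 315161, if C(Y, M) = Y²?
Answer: 695258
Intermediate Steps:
(199472 + C(425, D)) + 315161 = (199472 + 425²) + 315161 = (199472 + 180625) + 315161 = 380097 + 315161 = 695258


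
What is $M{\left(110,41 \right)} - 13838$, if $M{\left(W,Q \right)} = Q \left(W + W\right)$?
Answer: $-4818$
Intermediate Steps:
$M{\left(W,Q \right)} = 2 Q W$ ($M{\left(W,Q \right)} = Q 2 W = 2 Q W$)
$M{\left(110,41 \right)} - 13838 = 2 \cdot 41 \cdot 110 - 13838 = 9020 - 13838 = -4818$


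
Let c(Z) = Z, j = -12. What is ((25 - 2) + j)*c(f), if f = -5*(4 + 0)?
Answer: -220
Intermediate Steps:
f = -20 (f = -5*4 = -20)
((25 - 2) + j)*c(f) = ((25 - 2) - 12)*(-20) = (23 - 12)*(-20) = 11*(-20) = -220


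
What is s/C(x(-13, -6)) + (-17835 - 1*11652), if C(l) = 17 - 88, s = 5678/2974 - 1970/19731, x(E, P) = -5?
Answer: -61425595986188/2083139787 ≈ -29487.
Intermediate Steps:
s = 53086919/29339997 (s = 5678*(1/2974) - 1970*1/19731 = 2839/1487 - 1970/19731 = 53086919/29339997 ≈ 1.8094)
C(l) = -71
s/C(x(-13, -6)) + (-17835 - 1*11652) = (53086919/29339997)/(-71) + (-17835 - 1*11652) = (53086919/29339997)*(-1/71) + (-17835 - 11652) = -53086919/2083139787 - 29487 = -61425595986188/2083139787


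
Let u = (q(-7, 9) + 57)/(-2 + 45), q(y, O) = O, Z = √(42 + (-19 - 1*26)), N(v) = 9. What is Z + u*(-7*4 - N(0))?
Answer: -2442/43 + I*√3 ≈ -56.791 + 1.732*I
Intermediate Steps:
Z = I*√3 (Z = √(42 + (-19 - 26)) = √(42 - 45) = √(-3) = I*√3 ≈ 1.732*I)
u = 66/43 (u = (9 + 57)/(-2 + 45) = 66/43 ≈ 1.5349)
Z + u*(-7*4 - N(0)) = I*√3 + 66*(-7*4 - 1*9)/43 = I*√3 + 66*(-28 - 9)/43 = I*√3 + (66/43)*(-37) = I*√3 - 2442/43 = -2442/43 + I*√3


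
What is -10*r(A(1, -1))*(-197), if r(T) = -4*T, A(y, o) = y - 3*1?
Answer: 15760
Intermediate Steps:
A(y, o) = -3 + y (A(y, o) = y - 3 = -3 + y)
-10*r(A(1, -1))*(-197) = -(-40)*(-3 + 1)*(-197) = -(-40)*(-2)*(-197) = -10*8*(-197) = -80*(-197) = 15760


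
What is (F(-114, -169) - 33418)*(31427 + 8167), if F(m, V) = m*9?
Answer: -1363775736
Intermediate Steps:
F(m, V) = 9*m
(F(-114, -169) - 33418)*(31427 + 8167) = (9*(-114) - 33418)*(31427 + 8167) = (-1026 - 33418)*39594 = -34444*39594 = -1363775736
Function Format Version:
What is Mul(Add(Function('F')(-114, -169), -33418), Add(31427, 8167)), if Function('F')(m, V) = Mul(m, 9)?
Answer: -1363775736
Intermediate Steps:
Function('F')(m, V) = Mul(9, m)
Mul(Add(Function('F')(-114, -169), -33418), Add(31427, 8167)) = Mul(Add(Mul(9, -114), -33418), Add(31427, 8167)) = Mul(Add(-1026, -33418), 39594) = Mul(-34444, 39594) = -1363775736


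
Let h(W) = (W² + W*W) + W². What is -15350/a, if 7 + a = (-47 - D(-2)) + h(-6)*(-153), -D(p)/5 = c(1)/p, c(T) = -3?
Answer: 30700/33141 ≈ 0.92634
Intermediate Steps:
D(p) = 15/p (D(p) = -(-15)/p = 15/p)
h(W) = 3*W² (h(W) = (W² + W²) + W² = 2*W² + W² = 3*W²)
a = -33141/2 (a = -7 + ((-47 - 15/(-2)) + (3*(-6)²)*(-153)) = -7 + ((-47 - 15*(-1)/2) + (3*36)*(-153)) = -7 + ((-47 - 1*(-15/2)) + 108*(-153)) = -7 + ((-47 + 15/2) - 16524) = -7 + (-79/2 - 16524) = -7 - 33127/2 = -33141/2 ≈ -16571.)
-15350/a = -15350/(-33141/2) = -15350*(-2/33141) = 30700/33141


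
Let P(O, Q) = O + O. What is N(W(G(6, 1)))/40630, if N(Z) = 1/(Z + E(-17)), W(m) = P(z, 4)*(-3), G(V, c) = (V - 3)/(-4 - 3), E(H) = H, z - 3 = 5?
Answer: -1/2640950 ≈ -3.7865e-7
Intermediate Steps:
z = 8 (z = 3 + 5 = 8)
G(V, c) = 3/7 - V/7 (G(V, c) = (-3 + V)/(-7) = (-3 + V)*(-1/7) = 3/7 - V/7)
P(O, Q) = 2*O
W(m) = -48 (W(m) = (2*8)*(-3) = 16*(-3) = -48)
N(Z) = 1/(-17 + Z) (N(Z) = 1/(Z - 17) = 1/(-17 + Z))
N(W(G(6, 1)))/40630 = 1/(-17 - 48*40630) = (1/40630)/(-65) = -1/65*1/40630 = -1/2640950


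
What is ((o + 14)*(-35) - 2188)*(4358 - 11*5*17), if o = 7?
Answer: -10005429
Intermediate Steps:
((o + 14)*(-35) - 2188)*(4358 - 11*5*17) = ((7 + 14)*(-35) - 2188)*(4358 - 11*5*17) = (21*(-35) - 2188)*(4358 - 55*17) = (-735 - 2188)*(4358 - 935) = -2923*3423 = -10005429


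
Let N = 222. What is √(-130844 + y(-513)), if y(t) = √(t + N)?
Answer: √(-130844 + I*√291) ≈ 0.024 + 361.72*I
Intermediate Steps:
y(t) = √(222 + t) (y(t) = √(t + 222) = √(222 + t))
√(-130844 + y(-513)) = √(-130844 + √(222 - 513)) = √(-130844 + √(-291)) = √(-130844 + I*√291)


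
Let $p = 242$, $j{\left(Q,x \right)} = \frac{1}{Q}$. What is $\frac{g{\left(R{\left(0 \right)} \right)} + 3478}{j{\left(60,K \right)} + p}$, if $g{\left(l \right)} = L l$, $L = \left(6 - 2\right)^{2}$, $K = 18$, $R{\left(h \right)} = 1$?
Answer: $\frac{209640}{14521} \approx 14.437$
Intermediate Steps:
$L = 16$ ($L = 4^{2} = 16$)
$g{\left(l \right)} = 16 l$
$\frac{g{\left(R{\left(0 \right)} \right)} + 3478}{j{\left(60,K \right)} + p} = \frac{16 \cdot 1 + 3478}{\frac{1}{60} + 242} = \frac{16 + 3478}{\frac{1}{60} + 242} = \frac{3494}{\frac{14521}{60}} = 3494 \cdot \frac{60}{14521} = \frac{209640}{14521}$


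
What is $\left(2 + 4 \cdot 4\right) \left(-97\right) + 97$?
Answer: $-1649$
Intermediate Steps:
$\left(2 + 4 \cdot 4\right) \left(-97\right) + 97 = \left(2 + 16\right) \left(-97\right) + 97 = 18 \left(-97\right) + 97 = -1746 + 97 = -1649$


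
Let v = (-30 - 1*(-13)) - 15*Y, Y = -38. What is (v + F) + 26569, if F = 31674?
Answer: 58796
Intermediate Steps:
v = 553 (v = (-30 - 1*(-13)) - 15*(-38) = (-30 + 13) + 570 = -17 + 570 = 553)
(v + F) + 26569 = (553 + 31674) + 26569 = 32227 + 26569 = 58796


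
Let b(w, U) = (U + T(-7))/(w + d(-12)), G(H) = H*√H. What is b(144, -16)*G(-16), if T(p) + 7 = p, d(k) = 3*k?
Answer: 160*I/9 ≈ 17.778*I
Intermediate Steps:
T(p) = -7 + p
G(H) = H^(3/2)
b(w, U) = (-14 + U)/(-36 + w) (b(w, U) = (U + (-7 - 7))/(w + 3*(-12)) = (U - 14)/(w - 36) = (-14 + U)/(-36 + w))
b(144, -16)*G(-16) = ((-14 - 16)/(-36 + 144))*(-16)^(3/2) = (-30/108)*(-64*I) = ((1/108)*(-30))*(-64*I) = -(-160)*I/9 = 160*I/9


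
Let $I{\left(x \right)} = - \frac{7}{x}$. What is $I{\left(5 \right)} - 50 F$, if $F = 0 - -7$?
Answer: $- \frac{1757}{5} \approx -351.4$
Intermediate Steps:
$F = 7$ ($F = 0 + 7 = 7$)
$I{\left(5 \right)} - 50 F = - \frac{7}{5} - 350 = - \frac{1757}{5}$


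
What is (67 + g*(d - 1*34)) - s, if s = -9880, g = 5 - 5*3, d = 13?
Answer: 10157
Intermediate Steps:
g = -10 (g = 5 - 15 = -10)
(67 + g*(d - 1*34)) - s = (67 - 10*(13 - 1*34)) - 1*(-9880) = (67 - 10*(13 - 34)) + 9880 = (67 - 10*(-21)) + 9880 = (67 + 210) + 9880 = 277 + 9880 = 10157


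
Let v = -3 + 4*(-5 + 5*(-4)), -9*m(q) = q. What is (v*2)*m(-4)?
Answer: -824/9 ≈ -91.556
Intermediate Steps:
m(q) = -q/9
v = -103 (v = -3 + 4*(-5 - 20) = -3 + 4*(-25) = -3 - 100 = -103)
(v*2)*m(-4) = (-103*2)*(-⅑*(-4)) = -206*4/9 = -824/9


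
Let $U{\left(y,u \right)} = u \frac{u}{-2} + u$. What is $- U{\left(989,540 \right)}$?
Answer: $145260$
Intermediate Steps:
$U{\left(y,u \right)} = u - \frac{u^{2}}{2}$ ($U{\left(y,u \right)} = u u \left(- \frac{1}{2}\right) + u = u \left(- \frac{u}{2}\right) + u = - \frac{u^{2}}{2} + u = u - \frac{u^{2}}{2}$)
$- U{\left(989,540 \right)} = - \frac{540 \left(2 - 540\right)}{2} = - \frac{540 \left(-538\right)}{2} = \left(-1\right) \left(-145260\right) = 145260$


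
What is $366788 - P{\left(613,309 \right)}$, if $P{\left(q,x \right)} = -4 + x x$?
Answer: $271311$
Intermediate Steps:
$P{\left(q,x \right)} = -4 + x^{2}$
$366788 - P{\left(613,309 \right)} = 366788 - \left(-4 + 309^{2}\right) = 366788 - \left(-4 + 95481\right) = 366788 - 95477 = 271311$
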